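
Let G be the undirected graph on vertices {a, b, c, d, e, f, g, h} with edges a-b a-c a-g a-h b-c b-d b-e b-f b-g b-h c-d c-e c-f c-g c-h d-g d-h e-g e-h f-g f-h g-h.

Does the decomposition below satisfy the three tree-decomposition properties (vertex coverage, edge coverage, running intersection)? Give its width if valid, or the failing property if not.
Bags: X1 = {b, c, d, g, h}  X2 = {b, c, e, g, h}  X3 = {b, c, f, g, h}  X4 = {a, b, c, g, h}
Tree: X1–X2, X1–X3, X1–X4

Vertex coverage: the bags together contain {a, b, c, d, e, f, g, h}, the full vertex set. Edge coverage: each edge of G has both endpoints in at least one bag. Running intersection: for every vertex, the bags containing it form a connected subtree. All three properties hold, so this is a valid tree decomposition of width max|bag| − 1 = 4, and hence tw(G) ≤ 4.

Yes; width 4.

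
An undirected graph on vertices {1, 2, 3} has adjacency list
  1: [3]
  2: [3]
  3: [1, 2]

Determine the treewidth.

1

A width-1 tree decomposition is:
Bags: B1 = {1, 3}  B2 = {2, 3}
Tree: B1–B2
Each bag holds 2 vertices, so the decomposition has width 1, which upper-bounds the treewidth. Since G has at least one edge (e.g. 1–3), it is not an edgeless graph, so tw(G) ≥ 1. Therefore the treewidth is 1.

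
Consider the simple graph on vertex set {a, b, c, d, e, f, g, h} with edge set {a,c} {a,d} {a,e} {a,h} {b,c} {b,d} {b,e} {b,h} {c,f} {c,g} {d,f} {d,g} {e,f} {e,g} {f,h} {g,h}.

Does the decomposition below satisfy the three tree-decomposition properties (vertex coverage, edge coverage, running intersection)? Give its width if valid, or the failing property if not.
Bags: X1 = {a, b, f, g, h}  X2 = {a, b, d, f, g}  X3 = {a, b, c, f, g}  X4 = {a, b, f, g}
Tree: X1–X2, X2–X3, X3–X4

No — vertex e appears in no bag.

A tree decomposition must satisfy three properties: every vertex lies in some bag; for every edge, both endpoints lie together in some bag; and for every vertex, the bags containing it form a connected subtree. Here vertex e appears in no bag, so the decomposition is invalid.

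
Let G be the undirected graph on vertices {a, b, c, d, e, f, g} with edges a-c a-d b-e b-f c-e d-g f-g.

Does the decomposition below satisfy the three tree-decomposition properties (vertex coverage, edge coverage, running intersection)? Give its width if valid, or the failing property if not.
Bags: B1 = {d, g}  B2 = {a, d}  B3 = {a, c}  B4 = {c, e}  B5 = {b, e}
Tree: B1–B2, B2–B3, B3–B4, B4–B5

A tree decomposition must satisfy three properties: every vertex lies in some bag; for every edge, both endpoints lie together in some bag; and for every vertex, the bags containing it form a connected subtree. Here vertex f appears in no bag, so the decomposition is invalid.

No — vertex f appears in no bag.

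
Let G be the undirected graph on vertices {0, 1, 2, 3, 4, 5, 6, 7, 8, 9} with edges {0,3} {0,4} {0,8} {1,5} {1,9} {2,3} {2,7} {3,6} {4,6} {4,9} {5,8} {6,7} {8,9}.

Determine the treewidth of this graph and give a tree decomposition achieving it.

The largest bag has 3 vertices, giving width 2; this decomposition certifies tw(G) ≤ 2. The edges 2–7–6–3–2 form a cycle, so G is not a tree and its treewidth is at least 2. The upper and lower bounds meet at 2, so that is the treewidth.

Treewidth 2.
Bags: B1 = {2, 3, 7}  B2 = {3, 6, 7}  B3 = {0, 3, 6}  B4 = {0, 4, 6}  B5 = {0, 4, 8}  B6 = {4, 8, 9}  B7 = {5, 8, 9}  B8 = {1, 5, 9}
Tree: B1–B2, B2–B3, B3–B4, B4–B5, B5–B6, B6–B7, B7–B8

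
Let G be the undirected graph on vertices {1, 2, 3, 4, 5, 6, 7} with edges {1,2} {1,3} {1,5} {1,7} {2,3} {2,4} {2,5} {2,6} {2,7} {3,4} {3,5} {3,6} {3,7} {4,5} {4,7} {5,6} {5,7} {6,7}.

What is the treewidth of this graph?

4

A width-4 tree decomposition is:
Bags: B1 = {2, 3, 4, 5, 7}  B2 = {1, 2, 3, 5, 7}  B3 = {2, 3, 5, 6, 7}
Tree: B1–B2, B2–B3
Each bag holds 5 vertices, so the decomposition has width 4, which upper-bounds the treewidth. For the lower bound, the 5 vertices {1, 2, 3, 5, 7} are pairwise adjacent, and any tree decomposition puts a clique entirely inside one bag — forcing width ≥ 4. Therefore the treewidth is 4.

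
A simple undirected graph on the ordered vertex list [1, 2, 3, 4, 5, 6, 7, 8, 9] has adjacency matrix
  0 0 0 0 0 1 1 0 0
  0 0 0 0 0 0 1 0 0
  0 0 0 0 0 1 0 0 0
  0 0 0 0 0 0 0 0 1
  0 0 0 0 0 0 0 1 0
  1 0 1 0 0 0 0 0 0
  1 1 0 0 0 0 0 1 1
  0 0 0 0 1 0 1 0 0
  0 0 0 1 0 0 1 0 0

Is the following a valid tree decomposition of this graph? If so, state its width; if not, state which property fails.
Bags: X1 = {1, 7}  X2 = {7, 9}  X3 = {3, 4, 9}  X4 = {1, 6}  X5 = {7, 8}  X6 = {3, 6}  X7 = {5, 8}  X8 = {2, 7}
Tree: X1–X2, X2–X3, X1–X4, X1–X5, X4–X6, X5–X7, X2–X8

No — bags containing vertex 3 are not connected in the tree.

A tree decomposition must satisfy three properties: every vertex lies in some bag; for every edge, both endpoints lie together in some bag; and for every vertex, the bags containing it form a connected subtree. Here bags containing vertex 3 are not connected in the tree, so the decomposition is invalid.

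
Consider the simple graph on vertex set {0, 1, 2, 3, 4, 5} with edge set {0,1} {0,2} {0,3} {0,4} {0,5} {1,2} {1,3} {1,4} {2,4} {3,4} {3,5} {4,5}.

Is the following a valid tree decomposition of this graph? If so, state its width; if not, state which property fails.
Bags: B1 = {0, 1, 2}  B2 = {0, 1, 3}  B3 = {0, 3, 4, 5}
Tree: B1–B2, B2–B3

No — edge (4,2) lies in no bag.

A tree decomposition must satisfy three properties: every vertex lies in some bag; for every edge, both endpoints lie together in some bag; and for every vertex, the bags containing it form a connected subtree. Here edge (4,2) lies in no bag, so the decomposition is invalid.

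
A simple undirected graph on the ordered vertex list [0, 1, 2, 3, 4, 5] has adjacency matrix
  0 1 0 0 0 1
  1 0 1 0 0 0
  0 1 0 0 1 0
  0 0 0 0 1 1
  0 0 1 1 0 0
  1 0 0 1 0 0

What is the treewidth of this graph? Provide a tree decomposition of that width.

Treewidth 2.
One such decomposition:
Bags: B1 = {2, 3, 4}  B2 = {1, 2, 3}  B3 = {0, 1, 3}  B4 = {0, 3, 5}
Tree: B1–B2, B2–B3, B3–B4

Every bag has size at most 3, so the width is 3 − 1 = 2 and tw(G) ≤ 2. For the lower bound, G contains the cycle 3–4–2–1–0–5–3, so G is not a forest; only forests have treewidth ≤ 1, hence tw(G) ≥ 2. Therefore the treewidth is 2.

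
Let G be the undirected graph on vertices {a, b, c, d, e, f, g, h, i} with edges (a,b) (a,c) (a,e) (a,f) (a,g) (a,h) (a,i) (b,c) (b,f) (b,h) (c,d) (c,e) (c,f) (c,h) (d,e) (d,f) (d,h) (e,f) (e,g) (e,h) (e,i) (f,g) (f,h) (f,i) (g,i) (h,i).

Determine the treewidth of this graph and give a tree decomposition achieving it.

Treewidth 4.
Bags: B1 = {a, b, c, f, h}  B2 = {a, c, e, f, h}  B3 = {a, e, f, h, i}  B4 = {c, d, e, f, h}  B5 = {a, e, f, g, i}
Tree: B1–B2, B2–B3, B2–B4, B3–B5

Each bag holds 5 vertices, so the decomposition has width 4, which upper-bounds the treewidth. On the other hand G contains the 5-clique {a, e, f, g, i}. A clique must lie in a single bag of any decomposition, so no decomposition can have width below 4. Combining the bounds, tw(G) = 4.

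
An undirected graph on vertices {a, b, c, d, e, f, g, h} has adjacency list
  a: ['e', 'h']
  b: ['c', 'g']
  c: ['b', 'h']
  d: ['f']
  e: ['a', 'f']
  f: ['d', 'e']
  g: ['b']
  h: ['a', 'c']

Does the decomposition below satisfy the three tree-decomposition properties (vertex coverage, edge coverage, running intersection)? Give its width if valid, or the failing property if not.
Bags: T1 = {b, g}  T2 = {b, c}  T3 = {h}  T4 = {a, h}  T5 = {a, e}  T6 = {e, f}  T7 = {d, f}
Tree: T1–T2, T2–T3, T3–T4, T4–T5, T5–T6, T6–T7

No — edge (c,h) lies in no bag.

A tree decomposition must satisfy three properties: every vertex lies in some bag; for every edge, both endpoints lie together in some bag; and for every vertex, the bags containing it form a connected subtree. Here edge (c,h) lies in no bag, so the decomposition is invalid.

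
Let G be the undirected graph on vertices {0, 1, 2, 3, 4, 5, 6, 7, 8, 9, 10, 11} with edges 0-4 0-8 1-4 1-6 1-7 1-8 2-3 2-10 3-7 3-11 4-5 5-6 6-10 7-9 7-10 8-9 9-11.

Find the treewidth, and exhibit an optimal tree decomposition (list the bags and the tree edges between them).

Every bag has size at most 4, so the width is 4 − 1 = 3 and tw(G) ≤ 3. For the lower bound: the 4 vertex sets {0,4,5}, {6}, {1}, {7,8,9,10} are disjoint, each induces a connected subgraph, and every pair is joined by at least one edge of G. Contracting each set to a single vertex therefore yields K_{4} as a minor, and since treewidth is minor-monotone, tw(G) ≥ tw(K_{4}) = 3. The upper and lower bounds meet at 3, so that is the treewidth.

Treewidth 3.
One optimal decomposition is:
Bags: B1 = {0, 4, 5, 6}  B2 = {0, 1, 4, 6}  B3 = {0, 1, 6, 8}  B4 = {1, 6, 8, 10}  B5 = {1, 7, 8, 10}  B6 = {7, 8, 9, 10}  B7 = {2, 7, 9, 10}  B8 = {2, 3, 7, 9}  B9 = {2, 3, 9, 11}
Tree: B1–B2, B2–B3, B3–B4, B4–B5, B5–B6, B6–B7, B7–B8, B8–B9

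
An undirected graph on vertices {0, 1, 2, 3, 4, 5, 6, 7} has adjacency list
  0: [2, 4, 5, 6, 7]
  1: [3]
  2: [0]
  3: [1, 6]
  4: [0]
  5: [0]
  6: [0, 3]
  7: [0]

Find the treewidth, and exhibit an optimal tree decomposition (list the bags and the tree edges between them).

Each bag holds 2 vertices, so the decomposition has width 1, which upper-bounds the treewidth. Any graph with an edge has treewidth ≥ 1, and G has the edge 0–2. Therefore the treewidth is 1.

Treewidth 1.
One optimal decomposition is:
Bags: B1 = {0, 2}  B2 = {0, 4}  B3 = {0, 6}  B4 = {0, 5}  B5 = {3, 6}  B6 = {0, 7}  B7 = {1, 3}
Tree: B1–B2, B1–B3, B2–B4, B3–B5, B1–B6, B5–B7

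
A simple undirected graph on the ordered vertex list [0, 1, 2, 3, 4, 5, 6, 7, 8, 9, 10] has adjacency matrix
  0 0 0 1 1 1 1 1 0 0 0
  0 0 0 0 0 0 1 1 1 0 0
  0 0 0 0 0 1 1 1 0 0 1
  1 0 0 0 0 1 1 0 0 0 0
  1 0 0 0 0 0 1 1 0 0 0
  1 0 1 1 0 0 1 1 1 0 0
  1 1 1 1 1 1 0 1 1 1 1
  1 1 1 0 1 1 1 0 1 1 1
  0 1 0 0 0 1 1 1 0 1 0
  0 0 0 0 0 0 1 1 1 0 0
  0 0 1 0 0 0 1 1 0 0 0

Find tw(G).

3

A width-3 tree decomposition is:
Bags: B1 = {0, 5, 6, 7}  B2 = {0, 4, 6, 7}  B3 = {2, 5, 6, 7}  B4 = {5, 6, 7, 8}  B5 = {0, 3, 5, 6}  B6 = {2, 6, 7, 10}  B7 = {6, 7, 8, 9}  B8 = {1, 6, 7, 8}
Tree: B1–B2, B1–B3, B3–B4, B1–B5, B3–B6, B4–B7, B4–B8
The largest bag has 4 vertices, giving width 3; this decomposition certifies tw(G) ≤ 3. On the other hand G contains the 4-clique {0, 3, 5, 6}. A clique must lie in a single bag of any decomposition, so no decomposition can have width below 3. Therefore the treewidth is 3.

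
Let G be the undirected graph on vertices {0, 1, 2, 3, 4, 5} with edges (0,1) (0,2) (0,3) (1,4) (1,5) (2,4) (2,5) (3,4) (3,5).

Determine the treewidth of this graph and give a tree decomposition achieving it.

Treewidth 3.
Bags: B1 = {0, 1, 2, 3}  B2 = {1, 2, 3, 4}  B3 = {1, 2, 3, 5}
Tree: B1–B2, B2–B3

Every bag has size at most 4, so the width is 4 − 1 = 3 and tw(G) ≤ 3. For the lower bound: the 4 vertex sets {0,1}, {3,4}, {2}, {5} are disjoint, each induces a connected subgraph, and every pair is joined by at least one edge of G. Contracting each set to a single vertex therefore yields K_{4} as a minor, and since treewidth is minor-monotone, tw(G) ≥ tw(K_{4}) = 3. Hence tw(G) = 3 exactly.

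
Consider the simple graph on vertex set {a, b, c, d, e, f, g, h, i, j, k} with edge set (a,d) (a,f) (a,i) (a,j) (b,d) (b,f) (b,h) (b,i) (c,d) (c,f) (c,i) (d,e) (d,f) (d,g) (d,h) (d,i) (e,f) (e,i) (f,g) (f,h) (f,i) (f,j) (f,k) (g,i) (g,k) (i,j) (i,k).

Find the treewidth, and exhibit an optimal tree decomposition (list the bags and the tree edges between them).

Treewidth 3.
Bags: B1 = {c, d, f, i}  B2 = {a, d, f, i}  B3 = {b, d, f, i}  B4 = {d, e, f, i}  B5 = {d, f, g, i}  B6 = {b, d, f, h}  B7 = {a, f, i, j}  B8 = {f, g, i, k}
Tree: B1–B2, B2–B3, B3–B4, B3–B5, B3–B6, B2–B7, B5–B8

Each bag holds 4 vertices, so the decomposition has width 3, which upper-bounds the treewidth. Conversely, {b, d, f, h} is a clique of size 4, and the vertices of any clique must share a bag in every tree decomposition; so some bag has ≥ 4 vertices and tw(G) ≥ 3. The upper and lower bounds meet at 3, so that is the treewidth.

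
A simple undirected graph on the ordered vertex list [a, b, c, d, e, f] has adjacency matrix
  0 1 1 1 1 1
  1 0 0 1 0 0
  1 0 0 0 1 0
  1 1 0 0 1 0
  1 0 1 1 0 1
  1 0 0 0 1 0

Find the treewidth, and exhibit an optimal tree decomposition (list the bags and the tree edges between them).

Each bag holds 3 vertices, so the decomposition has width 2, which upper-bounds the treewidth. On the other hand G contains the 3-clique {a, d, e}. A clique must lie in a single bag of any decomposition, so no decomposition can have width below 2. Therefore the treewidth is 2.

Treewidth 2.
One optimal decomposition is:
Bags: B1 = {a, e, f}  B2 = {a, c, e}  B3 = {a, d, e}  B4 = {a, b, d}
Tree: B1–B2, B2–B3, B3–B4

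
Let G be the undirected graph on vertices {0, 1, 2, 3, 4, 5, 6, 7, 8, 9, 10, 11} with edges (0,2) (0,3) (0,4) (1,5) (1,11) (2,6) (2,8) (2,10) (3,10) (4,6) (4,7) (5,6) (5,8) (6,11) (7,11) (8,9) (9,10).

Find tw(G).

3

A width-3 tree decomposition is:
Bags: B1 = {1, 5, 7, 11}  B2 = {5, 6, 7, 11}  B3 = {4, 5, 6, 7}  B4 = {4, 5, 6, 8}  B5 = {2, 4, 6, 8}  B6 = {0, 2, 4, 8}  B7 = {0, 2, 8, 9}  B8 = {0, 2, 9, 10}  B9 = {0, 3, 9, 10}
Tree: B1–B2, B2–B3, B3–B4, B4–B5, B5–B6, B6–B7, B7–B8, B8–B9
Each bag holds 4 vertices, so the decomposition has width 3, which upper-bounds the treewidth. For the lower bound: the 4 vertex sets {1,7,11}, {5}, {6}, {0,2,4,8} are disjoint, each induces a connected subgraph, and every pair is joined by at least one edge of G. Contracting each set to a single vertex therefore yields K_{4} as a minor, and since treewidth is minor-monotone, tw(G) ≥ tw(K_{4}) = 3. Combining the bounds, tw(G) = 3.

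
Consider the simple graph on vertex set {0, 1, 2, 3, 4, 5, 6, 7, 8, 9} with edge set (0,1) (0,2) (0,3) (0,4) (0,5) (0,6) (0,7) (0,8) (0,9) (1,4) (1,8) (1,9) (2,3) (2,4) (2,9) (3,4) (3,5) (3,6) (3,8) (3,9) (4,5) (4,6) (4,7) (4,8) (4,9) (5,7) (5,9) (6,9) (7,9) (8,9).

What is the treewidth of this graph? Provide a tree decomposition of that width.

Treewidth 4.
One optimal decomposition is:
Bags: B1 = {0, 3, 4, 8, 9}  B2 = {0, 1, 4, 8, 9}  B3 = {0, 3, 4, 5, 9}  B4 = {0, 4, 5, 7, 9}  B5 = {0, 2, 3, 4, 9}  B6 = {0, 3, 4, 6, 9}
Tree: B1–B2, B1–B3, B3–B4, B1–B5, B3–B6

Each bag holds 5 vertices, so the decomposition has width 4, which upper-bounds the treewidth. Conversely, {0, 1, 4, 8, 9} is a clique of size 5, and the vertices of any clique must share a bag in every tree decomposition; so some bag has ≥ 5 vertices and tw(G) ≥ 4. Combining the bounds, tw(G) = 4.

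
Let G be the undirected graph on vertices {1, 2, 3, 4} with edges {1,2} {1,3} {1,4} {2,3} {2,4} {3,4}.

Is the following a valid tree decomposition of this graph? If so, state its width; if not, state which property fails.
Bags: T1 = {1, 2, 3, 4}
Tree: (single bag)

Checking the three conditions: (i) the bags cover all of {1, 2, 3, 4}; (ii) for each edge, some bag contains both endpoints; (iii) the bags containing any fixed vertex form a subtree. All hold, so the decomposition is valid with width 4 − 1 = 3.

Yes; width 3.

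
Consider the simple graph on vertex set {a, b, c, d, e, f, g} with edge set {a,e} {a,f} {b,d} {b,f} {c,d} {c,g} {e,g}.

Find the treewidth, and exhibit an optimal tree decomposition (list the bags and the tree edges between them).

Treewidth 2.
One such decomposition:
Bags: B1 = {b, d, f}  B2 = {c, d, f}  B3 = {c, f, g}  B4 = {e, f, g}  B5 = {a, e, f}
Tree: B1–B2, B2–B3, B3–B4, B4–B5

Each bag holds 3 vertices, so the decomposition has width 2, which upper-bounds the treewidth. For the lower bound, G contains the cycle f–b–d–c–g–e–a–f, so G is not a forest; only forests have treewidth ≤ 1, hence tw(G) ≥ 2. The upper and lower bounds meet at 2, so that is the treewidth.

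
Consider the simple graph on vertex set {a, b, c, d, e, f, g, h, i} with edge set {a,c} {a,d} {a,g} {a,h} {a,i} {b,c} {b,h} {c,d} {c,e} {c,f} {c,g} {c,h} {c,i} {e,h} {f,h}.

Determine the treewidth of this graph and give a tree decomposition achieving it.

Treewidth 2.
One such decomposition:
Bags: B1 = {a, c, i}  B2 = {a, c, h}  B3 = {c, f, h}  B4 = {a, c, g}  B5 = {c, e, h}  B6 = {b, c, h}  B7 = {a, c, d}
Tree: B1–B2, B2–B3, B1–B4, B2–B5, B2–B6, B4–B7

Each bag holds 3 vertices, so the decomposition has width 2, which upper-bounds the treewidth. On the other hand G contains the 3-clique {a, c, d}. A clique must lie in a single bag of any decomposition, so no decomposition can have width below 2. Hence tw(G) = 2 exactly.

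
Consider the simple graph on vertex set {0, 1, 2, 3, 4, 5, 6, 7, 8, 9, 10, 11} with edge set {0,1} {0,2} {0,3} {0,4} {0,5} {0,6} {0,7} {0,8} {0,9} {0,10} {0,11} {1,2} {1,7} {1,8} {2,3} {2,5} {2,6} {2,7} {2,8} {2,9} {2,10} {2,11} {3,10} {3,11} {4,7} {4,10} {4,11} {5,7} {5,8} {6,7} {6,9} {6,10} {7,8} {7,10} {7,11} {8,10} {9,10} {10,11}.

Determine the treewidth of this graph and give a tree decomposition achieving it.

Treewidth 4.
One optimal decomposition is:
Bags: B1 = {0, 2, 7, 8, 10}  B2 = {0, 2, 7, 10, 11}  B3 = {0, 2, 6, 7, 10}  B4 = {0, 4, 7, 10, 11}  B5 = {0, 2, 6, 9, 10}  B6 = {0, 1, 2, 7, 8}  B7 = {0, 2, 3, 10, 11}  B8 = {0, 2, 5, 7, 8}
Tree: B1–B2, B2–B3, B2–B4, B3–B5, B1–B6, B2–B7, B6–B8

Each bag holds 5 vertices, so the decomposition has width 4, which upper-bounds the treewidth. For the lower bound, the 5 vertices {0, 2, 6, 9, 10} are pairwise adjacent, and any tree decomposition puts a clique entirely inside one bag — forcing width ≥ 4. Hence tw(G) = 4 exactly.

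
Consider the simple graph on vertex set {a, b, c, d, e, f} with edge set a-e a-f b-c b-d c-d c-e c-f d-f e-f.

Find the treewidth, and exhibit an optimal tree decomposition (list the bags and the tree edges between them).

Treewidth 2.
One such decomposition:
Bags: B1 = {c, d, f}  B2 = {c, e, f}  B3 = {a, e, f}  B4 = {b, c, d}
Tree: B1–B2, B2–B3, B1–B4

Every bag has size at most 3, so the width is 3 − 1 = 2 and tw(G) ≤ 2. On the other hand G contains the 3-clique {c, d, f}. A clique must lie in a single bag of any decomposition, so no decomposition can have width below 2. The upper and lower bounds meet at 2, so that is the treewidth.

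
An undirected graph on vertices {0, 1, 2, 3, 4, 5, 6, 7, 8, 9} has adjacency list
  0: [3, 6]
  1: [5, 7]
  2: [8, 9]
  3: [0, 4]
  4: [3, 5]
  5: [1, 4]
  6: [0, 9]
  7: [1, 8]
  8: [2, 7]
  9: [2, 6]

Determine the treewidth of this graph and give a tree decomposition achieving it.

The largest bag has 3 vertices, giving width 2; this decomposition certifies tw(G) ≤ 2. For the lower bound, G contains the cycle 7–1–5–4–3–0–6–9–2–8–7, so G is not a forest; only forests have treewidth ≤ 1, hence tw(G) ≥ 2. Hence tw(G) = 2 exactly.

Treewidth 2.
One optimal decomposition is:
Bags: B1 = {1, 5, 7}  B2 = {4, 5, 7}  B3 = {3, 4, 7}  B4 = {0, 3, 7}  B5 = {0, 6, 7}  B6 = {6, 7, 9}  B7 = {2, 7, 9}  B8 = {2, 7, 8}
Tree: B1–B2, B2–B3, B3–B4, B4–B5, B5–B6, B6–B7, B7–B8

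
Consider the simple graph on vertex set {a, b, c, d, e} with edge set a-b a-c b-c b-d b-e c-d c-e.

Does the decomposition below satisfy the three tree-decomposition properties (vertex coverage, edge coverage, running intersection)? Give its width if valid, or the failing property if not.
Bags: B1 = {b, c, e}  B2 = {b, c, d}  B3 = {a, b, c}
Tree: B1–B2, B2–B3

Yes; width 2.

Every vertex of G appears in some bag (union = {a, b, c, d, e}); every edge is covered by a bag; and for each vertex v the set of bags containing v is connected in the bag tree. The decomposition is therefore valid. The largest bag has 3 vertices, so the width is 2.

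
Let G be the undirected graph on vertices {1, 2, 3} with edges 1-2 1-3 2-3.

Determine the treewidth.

A width-2 tree decomposition is:
Bags: B1 = {1, 2, 3}
Tree: (single bag)
A single bag containing all 3 vertices is trivially a valid decomposition of width 2. For the lower bound, the 3 vertices {1, 2, 3} are pairwise adjacent, and any tree decomposition puts a clique entirely inside one bag — forcing width ≥ 2. Combining the bounds, tw(G) = 2.

2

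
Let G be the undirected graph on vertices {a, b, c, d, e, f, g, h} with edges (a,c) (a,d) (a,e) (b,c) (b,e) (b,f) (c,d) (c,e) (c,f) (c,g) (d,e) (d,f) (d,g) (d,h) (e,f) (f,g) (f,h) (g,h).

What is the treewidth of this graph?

A width-3 tree decomposition is:
Bags: B1 = {c, d, e, f}  B2 = {c, d, f, g}  B3 = {a, c, d, e}  B4 = {b, c, e, f}  B5 = {d, f, g, h}
Tree: B1–B2, B1–B3, B1–B4, B2–B5
The largest bag has 4 vertices, giving width 3; this decomposition certifies tw(G) ≤ 3. For the lower bound, the 4 vertices {a, c, d, e} are pairwise adjacent, and any tree decomposition puts a clique entirely inside one bag — forcing width ≥ 3. Combining the bounds, tw(G) = 3.

3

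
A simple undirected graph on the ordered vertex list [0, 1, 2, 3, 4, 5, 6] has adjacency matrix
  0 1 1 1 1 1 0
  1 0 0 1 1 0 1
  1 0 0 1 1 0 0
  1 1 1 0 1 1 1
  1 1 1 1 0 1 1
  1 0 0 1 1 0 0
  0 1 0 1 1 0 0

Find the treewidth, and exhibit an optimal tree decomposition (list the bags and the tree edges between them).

Each bag holds 4 vertices, so the decomposition has width 3, which upper-bounds the treewidth. For the lower bound, the 4 vertices {0, 1, 3, 4} are pairwise adjacent, and any tree decomposition puts a clique entirely inside one bag — forcing width ≥ 3. Hence tw(G) = 3 exactly.

Treewidth 3.
One such decomposition:
Bags: B1 = {0, 2, 3, 4}  B2 = {0, 1, 3, 4}  B3 = {1, 3, 4, 6}  B4 = {0, 3, 4, 5}
Tree: B1–B2, B2–B3, B1–B4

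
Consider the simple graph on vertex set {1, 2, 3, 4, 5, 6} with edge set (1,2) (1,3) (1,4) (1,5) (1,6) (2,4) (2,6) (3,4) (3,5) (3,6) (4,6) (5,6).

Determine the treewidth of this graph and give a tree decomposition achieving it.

Treewidth 3.
One such decomposition:
Bags: B1 = {1, 3, 4, 6}  B2 = {1, 2, 4, 6}  B3 = {1, 3, 5, 6}
Tree: B1–B2, B1–B3

Every bag has size at most 4, so the width is 4 − 1 = 3 and tw(G) ≤ 3. On the other hand G contains the 4-clique {1, 2, 4, 6}. A clique must lie in a single bag of any decomposition, so no decomposition can have width below 3. Therefore the treewidth is 3.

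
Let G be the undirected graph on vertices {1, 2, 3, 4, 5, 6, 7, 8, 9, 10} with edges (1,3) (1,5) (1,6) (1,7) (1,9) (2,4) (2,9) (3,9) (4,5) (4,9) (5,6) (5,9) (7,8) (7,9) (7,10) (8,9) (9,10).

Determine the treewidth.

A width-2 tree decomposition is:
Bags: B1 = {1, 7, 9}  B2 = {1, 5, 9}  B3 = {7, 9, 10}  B4 = {7, 8, 9}  B5 = {4, 5, 9}  B6 = {2, 4, 9}  B7 = {1, 5, 6}  B8 = {1, 3, 9}
Tree: B1–B2, B1–B3, B3–B4, B2–B5, B5–B6, B2–B7, B2–B8
The largest bag has 3 vertices, giving width 2; this decomposition certifies tw(G) ≤ 2. For the lower bound, the 3 vertices {1, 3, 9} are pairwise adjacent, and any tree decomposition puts a clique entirely inside one bag — forcing width ≥ 2. Hence tw(G) = 2 exactly.

2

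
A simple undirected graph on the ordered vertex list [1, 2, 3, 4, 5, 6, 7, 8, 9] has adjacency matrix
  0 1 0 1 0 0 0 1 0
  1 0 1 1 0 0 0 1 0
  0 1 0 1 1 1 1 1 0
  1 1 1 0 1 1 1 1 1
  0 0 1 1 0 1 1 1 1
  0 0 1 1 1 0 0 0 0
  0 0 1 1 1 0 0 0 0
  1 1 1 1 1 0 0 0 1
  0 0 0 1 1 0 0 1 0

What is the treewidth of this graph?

A width-3 tree decomposition is:
Bags: B1 = {2, 3, 4, 8}  B2 = {3, 4, 5, 8}  B3 = {4, 5, 8, 9}  B4 = {3, 4, 5, 6}  B5 = {3, 4, 5, 7}  B6 = {1, 2, 4, 8}
Tree: B1–B2, B2–B3, B2–B4, B4–B5, B1–B6
The largest bag has 4 vertices, giving width 3; this decomposition certifies tw(G) ≤ 3. On the other hand G contains the 4-clique {1, 2, 4, 8}. A clique must lie in a single bag of any decomposition, so no decomposition can have width below 3. Therefore the treewidth is 3.

3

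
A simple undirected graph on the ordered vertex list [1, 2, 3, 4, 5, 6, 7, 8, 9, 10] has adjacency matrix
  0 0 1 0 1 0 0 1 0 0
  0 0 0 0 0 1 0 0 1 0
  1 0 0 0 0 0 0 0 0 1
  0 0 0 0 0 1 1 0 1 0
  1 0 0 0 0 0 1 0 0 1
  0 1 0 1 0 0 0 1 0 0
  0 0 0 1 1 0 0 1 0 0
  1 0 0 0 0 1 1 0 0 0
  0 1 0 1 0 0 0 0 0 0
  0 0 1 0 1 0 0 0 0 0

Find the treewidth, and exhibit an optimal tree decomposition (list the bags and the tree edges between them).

Treewidth 2.
One optimal decomposition is:
Bags: B1 = {2, 4, 9}  B2 = {2, 4, 6}  B3 = {4, 6, 7}  B4 = {6, 7, 8}  B5 = {5, 7, 8}  B6 = {1, 5, 8}  B7 = {1, 5, 10}  B8 = {1, 3, 10}
Tree: B1–B2, B2–B3, B3–B4, B4–B5, B5–B6, B6–B7, B7–B8

Every bag has size at most 3, so the width is 3 − 1 = 2 and tw(G) ≤ 2. Since 9–2–6–4–9 is a cycle in G, G is not acyclic. Forests are exactly the graphs of treewidth ≤ 1, so tw(G) ≥ 2. The upper and lower bounds meet at 2, so that is the treewidth.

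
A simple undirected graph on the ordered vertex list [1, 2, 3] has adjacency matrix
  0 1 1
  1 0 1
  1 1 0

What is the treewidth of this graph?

2

A width-2 tree decomposition is:
Bags: B1 = {1, 2, 3}
Tree: (single bag)
A single bag containing all 3 vertices is trivially a valid decomposition of width 2. On the other hand G contains the 3-clique {1, 2, 3}. A clique must lie in a single bag of any decomposition, so no decomposition can have width below 2. Therefore the treewidth is 2.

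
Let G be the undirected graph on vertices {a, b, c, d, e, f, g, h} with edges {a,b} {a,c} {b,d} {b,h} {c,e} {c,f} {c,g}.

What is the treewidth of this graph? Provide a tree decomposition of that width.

Treewidth 1.
One optimal decomposition is:
Bags: B1 = {c, e}  B2 = {a, c}  B3 = {c, f}  B4 = {a, b}  B5 = {b, h}  B6 = {b, d}  B7 = {c, g}
Tree: B1–B2, B1–B3, B2–B4, B4–B5, B4–B6, B1–B7

Every bag has size at most 2, so the width is 2 − 1 = 1 and tw(G) ≤ 1. Any graph with an edge has treewidth ≥ 1, and G has the edge c–e. Combining the bounds, tw(G) = 1.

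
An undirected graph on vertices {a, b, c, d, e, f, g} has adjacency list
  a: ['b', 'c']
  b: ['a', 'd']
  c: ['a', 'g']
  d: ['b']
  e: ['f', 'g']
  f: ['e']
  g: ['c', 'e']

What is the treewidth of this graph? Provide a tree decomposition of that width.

Each bag holds 2 vertices, so the decomposition has width 1, which upper-bounds the treewidth. Any graph with an edge has treewidth ≥ 1, and G has the edge d–b. Therefore the treewidth is 1.

Treewidth 1.
One such decomposition:
Bags: B1 = {b, d}  B2 = {a, b}  B3 = {a, c}  B4 = {c, g}  B5 = {e, g}  B6 = {e, f}
Tree: B1–B2, B2–B3, B3–B4, B4–B5, B5–B6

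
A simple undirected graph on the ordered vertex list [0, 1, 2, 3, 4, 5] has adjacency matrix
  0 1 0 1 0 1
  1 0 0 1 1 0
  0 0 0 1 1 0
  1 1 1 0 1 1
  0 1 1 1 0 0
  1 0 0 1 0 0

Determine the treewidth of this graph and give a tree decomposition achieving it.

Treewidth 2.
Bags: B1 = {2, 3, 4}  B2 = {1, 3, 4}  B3 = {0, 1, 3}  B4 = {0, 3, 5}
Tree: B1–B2, B2–B3, B3–B4

The largest bag has 3 vertices, giving width 2; this decomposition certifies tw(G) ≤ 2. On the other hand G contains the 3-clique {0, 1, 3}. A clique must lie in a single bag of any decomposition, so no decomposition can have width below 2. Therefore the treewidth is 2.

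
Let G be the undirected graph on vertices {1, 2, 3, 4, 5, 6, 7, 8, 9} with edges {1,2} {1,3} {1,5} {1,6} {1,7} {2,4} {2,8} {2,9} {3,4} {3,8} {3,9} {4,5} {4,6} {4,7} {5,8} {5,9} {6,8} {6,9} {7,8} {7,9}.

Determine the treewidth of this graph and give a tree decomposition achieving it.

Every bag has size at most 5, so the width is 5 − 1 = 4 and tw(G) ≤ 4. For the lower bound: the 5 vertex sets {1,3}, {2,4}, {5,8}, {9}, {6} are disjoint, each induces a connected subgraph, and every pair is joined by at least one edge of G. Contracting each set to a single vertex therefore yields K_{5} as a minor, and since treewidth is minor-monotone, tw(G) ≥ tw(K_{5}) = 4. Therefore the treewidth is 4.

Treewidth 4.
One such decomposition:
Bags: B1 = {1, 3, 4, 8, 9}  B2 = {1, 2, 4, 8, 9}  B3 = {1, 4, 5, 8, 9}  B4 = {1, 4, 6, 8, 9}  B5 = {1, 4, 7, 8, 9}
Tree: B1–B2, B2–B3, B3–B4, B4–B5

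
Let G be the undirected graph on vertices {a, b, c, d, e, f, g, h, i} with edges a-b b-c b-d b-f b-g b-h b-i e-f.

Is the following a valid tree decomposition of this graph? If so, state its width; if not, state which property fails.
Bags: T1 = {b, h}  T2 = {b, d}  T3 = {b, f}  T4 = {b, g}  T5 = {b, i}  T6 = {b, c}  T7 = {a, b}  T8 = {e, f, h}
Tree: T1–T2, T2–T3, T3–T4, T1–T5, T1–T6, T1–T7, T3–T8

No — bags containing vertex h are not connected in the tree.

A tree decomposition must satisfy three properties: every vertex lies in some bag; for every edge, both endpoints lie together in some bag; and for every vertex, the bags containing it form a connected subtree. Here bags containing vertex h are not connected in the tree, so the decomposition is invalid.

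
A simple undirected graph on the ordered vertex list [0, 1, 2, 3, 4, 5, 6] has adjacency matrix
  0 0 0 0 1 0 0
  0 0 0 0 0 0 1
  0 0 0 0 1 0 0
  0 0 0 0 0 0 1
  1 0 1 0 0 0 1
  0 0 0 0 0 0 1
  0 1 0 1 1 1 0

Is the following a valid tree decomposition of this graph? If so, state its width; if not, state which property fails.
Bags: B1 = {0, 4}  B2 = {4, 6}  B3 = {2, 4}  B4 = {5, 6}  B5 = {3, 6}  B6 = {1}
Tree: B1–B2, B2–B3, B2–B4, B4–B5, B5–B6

A tree decomposition must satisfy three properties: every vertex lies in some bag; for every edge, both endpoints lie together in some bag; and for every vertex, the bags containing it form a connected subtree. Here edge (6,1) lies in no bag, so the decomposition is invalid.

No — edge (6,1) lies in no bag.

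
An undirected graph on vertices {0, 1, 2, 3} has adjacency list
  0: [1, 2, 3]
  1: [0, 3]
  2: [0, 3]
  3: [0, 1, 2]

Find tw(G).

2

A width-2 tree decomposition is:
Bags: B1 = {0, 1, 3}  B2 = {0, 2, 3}
Tree: B1–B2
Every bag has size at most 3, so the width is 3 − 1 = 2 and tw(G) ≤ 2. For the lower bound, the 3 vertices {0, 1, 3} are pairwise adjacent, and any tree decomposition puts a clique entirely inside one bag — forcing width ≥ 2. The upper and lower bounds meet at 2, so that is the treewidth.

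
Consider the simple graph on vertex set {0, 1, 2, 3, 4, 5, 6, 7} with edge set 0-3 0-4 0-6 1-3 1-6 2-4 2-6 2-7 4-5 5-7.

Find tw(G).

A width-2 tree decomposition is:
Bags: B1 = {1, 3, 6}  B2 = {0, 3, 6}  B3 = {0, 2, 6}  B4 = {0, 2, 4}  B5 = {2, 4, 7}  B6 = {4, 5, 7}
Tree: B1–B2, B2–B3, B3–B4, B4–B5, B5–B6
Every bag has size at most 3, so the width is 3 − 1 = 2 and tw(G) ≤ 2. Since 1–3–0–6–1 is a cycle in G, G is not acyclic. Forests are exactly the graphs of treewidth ≤ 1, so tw(G) ≥ 2. Hence tw(G) = 2 exactly.

2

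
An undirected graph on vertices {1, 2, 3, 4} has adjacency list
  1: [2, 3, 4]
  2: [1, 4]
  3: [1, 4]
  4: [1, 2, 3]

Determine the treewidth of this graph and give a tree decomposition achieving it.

Every bag has size at most 3, so the width is 3 − 1 = 2 and tw(G) ≤ 2. On the other hand G contains the 3-clique {1, 2, 4}. A clique must lie in a single bag of any decomposition, so no decomposition can have width below 2. Combining the bounds, tw(G) = 2.

Treewidth 2.
Bags: B1 = {1, 3, 4}  B2 = {1, 2, 4}
Tree: B1–B2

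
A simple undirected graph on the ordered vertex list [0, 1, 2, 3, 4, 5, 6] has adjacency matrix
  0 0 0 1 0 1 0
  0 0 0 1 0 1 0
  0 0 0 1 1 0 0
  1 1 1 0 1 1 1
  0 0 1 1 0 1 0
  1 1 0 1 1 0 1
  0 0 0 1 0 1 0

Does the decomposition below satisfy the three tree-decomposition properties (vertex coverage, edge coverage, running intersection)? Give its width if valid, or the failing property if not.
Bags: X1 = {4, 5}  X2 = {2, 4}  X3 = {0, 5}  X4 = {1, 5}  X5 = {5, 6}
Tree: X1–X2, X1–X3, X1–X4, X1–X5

A tree decomposition must satisfy three properties: every vertex lies in some bag; for every edge, both endpoints lie together in some bag; and for every vertex, the bags containing it form a connected subtree. Here vertex 3 appears in no bag, so the decomposition is invalid.

No — vertex 3 appears in no bag.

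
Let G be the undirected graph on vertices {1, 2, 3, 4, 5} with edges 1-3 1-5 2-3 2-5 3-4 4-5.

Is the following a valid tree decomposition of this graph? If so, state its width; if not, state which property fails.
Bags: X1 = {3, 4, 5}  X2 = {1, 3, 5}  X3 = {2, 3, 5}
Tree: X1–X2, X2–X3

Checking the three conditions: (i) the bags cover all of {1, 2, 3, 4, 5}; (ii) for each edge, some bag contains both endpoints; (iii) the bags containing any fixed vertex form a subtree. All hold, so the decomposition is valid with width 3 − 1 = 2.

Yes; width 2.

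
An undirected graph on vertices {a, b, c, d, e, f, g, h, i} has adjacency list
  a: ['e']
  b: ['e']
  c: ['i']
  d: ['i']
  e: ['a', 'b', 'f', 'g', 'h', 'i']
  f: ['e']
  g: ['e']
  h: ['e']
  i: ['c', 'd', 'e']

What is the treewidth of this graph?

1

A width-1 tree decomposition is:
Bags: B1 = {e, h}  B2 = {e, i}  B3 = {d, i}  B4 = {e, g}  B5 = {c, i}  B6 = {b, e}  B7 = {a, e}  B8 = {e, f}
Tree: B1–B2, B2–B3, B2–B4, B3–B5, B2–B6, B6–B7, B4–B8
Every bag has size at most 2, so the width is 2 − 1 = 1 and tw(G) ≤ 1. G has an edge, so its treewidth is at least 1. The upper and lower bounds meet at 1, so that is the treewidth.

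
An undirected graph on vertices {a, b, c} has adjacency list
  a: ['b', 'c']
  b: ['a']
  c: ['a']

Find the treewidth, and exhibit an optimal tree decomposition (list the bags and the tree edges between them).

The largest bag has 2 vertices, giving width 1; this decomposition certifies tw(G) ≤ 1. Since G has at least one edge (e.g. a–b), it is not an edgeless graph, so tw(G) ≥ 1. Hence tw(G) = 1 exactly.

Treewidth 1.
One such decomposition:
Bags: B1 = {a, b}  B2 = {a, c}
Tree: B1–B2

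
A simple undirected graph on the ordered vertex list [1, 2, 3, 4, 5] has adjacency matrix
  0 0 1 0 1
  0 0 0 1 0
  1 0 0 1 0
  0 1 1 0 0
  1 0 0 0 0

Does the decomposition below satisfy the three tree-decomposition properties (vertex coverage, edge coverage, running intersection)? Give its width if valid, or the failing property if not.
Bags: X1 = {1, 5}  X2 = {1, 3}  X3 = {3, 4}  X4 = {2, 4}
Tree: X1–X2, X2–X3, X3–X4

Checking the three conditions: (i) the bags cover all of {1, 2, 3, 4, 5}; (ii) for each edge, some bag contains both endpoints; (iii) the bags containing any fixed vertex form a subtree. All hold, so the decomposition is valid with width 2 − 1 = 1.

Yes; width 1.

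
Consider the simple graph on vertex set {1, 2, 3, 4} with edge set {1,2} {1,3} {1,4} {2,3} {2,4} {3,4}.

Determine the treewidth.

3

A width-3 tree decomposition is:
Bags: B1 = {1, 2, 3, 4}
Tree: (single bag)
With just one bag of size 4, the width is 4 − 1 = 3, so tw(G) ≤ 3. Conversely, {1, 2, 3, 4} is a clique of size 4, and the vertices of any clique must share a bag in every tree decomposition; so some bag has ≥ 4 vertices and tw(G) ≥ 3. Hence tw(G) = 3 exactly.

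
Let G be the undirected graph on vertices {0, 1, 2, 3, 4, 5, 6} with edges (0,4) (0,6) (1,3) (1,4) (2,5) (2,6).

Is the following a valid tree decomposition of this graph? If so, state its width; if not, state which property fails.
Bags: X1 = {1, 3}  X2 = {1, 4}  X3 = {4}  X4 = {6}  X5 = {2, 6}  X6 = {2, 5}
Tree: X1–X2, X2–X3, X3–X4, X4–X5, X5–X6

A tree decomposition must satisfy three properties: every vertex lies in some bag; for every edge, both endpoints lie together in some bag; and for every vertex, the bags containing it form a connected subtree. Here vertex 0 appears in no bag, so the decomposition is invalid.

No — vertex 0 appears in no bag.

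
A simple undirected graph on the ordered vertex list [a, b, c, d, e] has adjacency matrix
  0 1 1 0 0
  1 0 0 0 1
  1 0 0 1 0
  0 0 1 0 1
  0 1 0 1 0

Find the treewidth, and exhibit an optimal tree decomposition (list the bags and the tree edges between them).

Each bag holds 3 vertices, so the decomposition has width 2, which upper-bounds the treewidth. For the lower bound, G contains the cycle d–c–a–b–e–d, so G is not a forest; only forests have treewidth ≤ 1, hence tw(G) ≥ 2. Therefore the treewidth is 2.

Treewidth 2.
One optimal decomposition is:
Bags: B1 = {a, c, d}  B2 = {a, b, d}  B3 = {b, d, e}
Tree: B1–B2, B2–B3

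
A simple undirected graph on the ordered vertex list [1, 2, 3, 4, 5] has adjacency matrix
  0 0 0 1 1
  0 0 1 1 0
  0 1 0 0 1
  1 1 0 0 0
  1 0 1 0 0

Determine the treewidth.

2

A width-2 tree decomposition is:
Bags: B1 = {2, 3, 4}  B2 = {1, 3, 4}  B3 = {1, 3, 5}
Tree: B1–B2, B2–B3
Every bag has size at most 3, so the width is 3 − 1 = 2 and tw(G) ≤ 2. Since 3–2–4–1–5–3 is a cycle in G, G is not acyclic. Forests are exactly the graphs of treewidth ≤ 1, so tw(G) ≥ 2. The upper and lower bounds meet at 2, so that is the treewidth.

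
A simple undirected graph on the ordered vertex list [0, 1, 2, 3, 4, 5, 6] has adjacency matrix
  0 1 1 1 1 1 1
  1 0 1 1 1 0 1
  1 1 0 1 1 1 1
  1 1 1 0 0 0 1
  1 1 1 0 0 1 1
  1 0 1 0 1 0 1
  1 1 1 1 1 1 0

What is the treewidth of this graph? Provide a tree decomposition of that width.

Treewidth 4.
One such decomposition:
Bags: B1 = {0, 2, 4, 5, 6}  B2 = {0, 1, 2, 4, 6}  B3 = {0, 1, 2, 3, 6}
Tree: B1–B2, B2–B3

Each bag holds 5 vertices, so the decomposition has width 4, which upper-bounds the treewidth. For the lower bound, the 5 vertices {0, 1, 2, 3, 6} are pairwise adjacent, and any tree decomposition puts a clique entirely inside one bag — forcing width ≥ 4. The upper and lower bounds meet at 4, so that is the treewidth.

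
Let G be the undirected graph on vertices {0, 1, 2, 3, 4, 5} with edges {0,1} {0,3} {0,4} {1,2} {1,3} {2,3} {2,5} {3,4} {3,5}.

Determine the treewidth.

A width-2 tree decomposition is:
Bags: B1 = {0, 1, 3}  B2 = {1, 2, 3}  B3 = {2, 3, 5}  B4 = {0, 3, 4}
Tree: B1–B2, B2–B3, B1–B4
Each bag holds 3 vertices, so the decomposition has width 2, which upper-bounds the treewidth. Conversely, {0, 1, 3} is a clique of size 3, and the vertices of any clique must share a bag in every tree decomposition; so some bag has ≥ 3 vertices and tw(G) ≥ 2. Combining the bounds, tw(G) = 2.

2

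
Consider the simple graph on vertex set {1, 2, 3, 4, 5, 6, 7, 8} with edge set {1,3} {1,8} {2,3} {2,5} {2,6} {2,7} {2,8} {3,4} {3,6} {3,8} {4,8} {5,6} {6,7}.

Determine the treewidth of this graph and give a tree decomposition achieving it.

The largest bag has 3 vertices, giving width 2; this decomposition certifies tw(G) ≤ 2. On the other hand G contains the 3-clique {1, 3, 8}. A clique must lie in a single bag of any decomposition, so no decomposition can have width below 2. Combining the bounds, tw(G) = 2.

Treewidth 2.
One optimal decomposition is:
Bags: B1 = {1, 3, 8}  B2 = {3, 4, 8}  B3 = {2, 3, 8}  B4 = {2, 3, 6}  B5 = {2, 5, 6}  B6 = {2, 6, 7}
Tree: B1–B2, B2–B3, B3–B4, B4–B5, B4–B6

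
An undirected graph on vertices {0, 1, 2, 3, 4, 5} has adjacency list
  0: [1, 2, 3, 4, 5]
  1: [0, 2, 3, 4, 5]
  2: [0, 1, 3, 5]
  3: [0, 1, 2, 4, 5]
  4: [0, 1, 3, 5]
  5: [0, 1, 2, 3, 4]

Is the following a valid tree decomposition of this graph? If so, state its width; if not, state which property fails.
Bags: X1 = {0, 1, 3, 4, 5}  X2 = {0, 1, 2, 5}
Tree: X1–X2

No — edge (3,2) lies in no bag.

A tree decomposition must satisfy three properties: every vertex lies in some bag; for every edge, both endpoints lie together in some bag; and for every vertex, the bags containing it form a connected subtree. Here edge (3,2) lies in no bag, so the decomposition is invalid.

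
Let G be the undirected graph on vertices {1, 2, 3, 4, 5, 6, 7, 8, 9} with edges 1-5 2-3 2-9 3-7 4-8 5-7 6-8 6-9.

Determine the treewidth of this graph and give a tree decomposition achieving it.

Each bag holds 2 vertices, so the decomposition has width 1, which upper-bounds the treewidth. Since G has at least one edge (e.g. 4–8), it is not an edgeless graph, so tw(G) ≥ 1. The upper and lower bounds meet at 1, so that is the treewidth.

Treewidth 1.
Bags: B1 = {4, 8}  B2 = {6, 8}  B3 = {6, 9}  B4 = {2, 9}  B5 = {2, 3}  B6 = {3, 7}  B7 = {5, 7}  B8 = {1, 5}
Tree: B1–B2, B2–B3, B3–B4, B4–B5, B5–B6, B6–B7, B7–B8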